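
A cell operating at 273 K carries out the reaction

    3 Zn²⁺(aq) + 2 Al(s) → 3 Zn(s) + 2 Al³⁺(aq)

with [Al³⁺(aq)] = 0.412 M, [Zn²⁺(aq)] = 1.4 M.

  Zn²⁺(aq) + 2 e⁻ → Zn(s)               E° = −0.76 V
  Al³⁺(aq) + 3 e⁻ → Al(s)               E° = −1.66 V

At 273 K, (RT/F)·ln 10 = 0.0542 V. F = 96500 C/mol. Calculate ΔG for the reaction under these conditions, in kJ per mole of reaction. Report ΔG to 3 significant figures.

With Zn²⁺/Zn reduced at the cathode, E°cell = −0.76 − (−1.66) = +0.90 V and n = 6.
The reaction quotient is [Al³⁺(aq)]^2 / [Zn²⁺(aq)]^3 = 0.0619; by Nernst, E = +0.90 − (0.0542/6)(−1.209) = +0.9109 V.
ΔG = −nFE = −(6)(96500)(+0.9109) J/mol = −527 kJ/mol.

−527 kJ/mol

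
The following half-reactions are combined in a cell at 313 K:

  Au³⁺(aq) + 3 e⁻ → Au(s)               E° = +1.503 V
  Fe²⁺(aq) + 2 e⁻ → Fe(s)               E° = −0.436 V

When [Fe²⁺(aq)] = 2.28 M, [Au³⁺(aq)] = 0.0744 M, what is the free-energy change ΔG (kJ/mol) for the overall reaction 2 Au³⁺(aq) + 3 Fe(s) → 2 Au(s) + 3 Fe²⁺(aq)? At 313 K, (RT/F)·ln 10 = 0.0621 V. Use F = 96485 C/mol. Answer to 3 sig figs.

−1100 kJ/mol

The standard cell potential is +1.503 − (−0.436) = +1.939 V, with n = 6 electrons in the balanced equation.
Here Q = [Fe²⁺(aq)]^3 / [Au³⁺(aq)]^2 = 2.14×10^3 (log Q = 3.331), giving E = +1.939 − (0.0621/6)·(3.331) = +1.9045 V.
Then ΔG = −nFE = −6 × 96485 × +1.9045 J/mol = −1100 kJ/mol.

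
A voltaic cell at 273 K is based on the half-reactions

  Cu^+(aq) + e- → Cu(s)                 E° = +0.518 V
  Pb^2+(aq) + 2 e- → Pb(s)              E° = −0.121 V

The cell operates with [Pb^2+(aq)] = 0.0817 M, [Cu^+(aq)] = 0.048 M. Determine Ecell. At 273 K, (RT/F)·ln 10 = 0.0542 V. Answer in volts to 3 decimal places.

+0.597 V

The Cu⁺/Cu couple has the more positive E°, so it is the cathode; Pb²⁺/Pb is the anode.
E°cell = +0.518 − (−0.121) = +0.639 V, with n = 2 electrons transferred.
Balancing gives 2 Cu^+(aq) + Pb(s) → 2 Cu(s) + Pb^2+(aq); hence Q = [Pb^2+(aq)] / [Cu^+(aq)]^2 = 35.5 (log Q = 1.550).
E = E° − (0.0542/n)·log Q = +0.639 − (0.0542/2)(1.550) = +0.597 V.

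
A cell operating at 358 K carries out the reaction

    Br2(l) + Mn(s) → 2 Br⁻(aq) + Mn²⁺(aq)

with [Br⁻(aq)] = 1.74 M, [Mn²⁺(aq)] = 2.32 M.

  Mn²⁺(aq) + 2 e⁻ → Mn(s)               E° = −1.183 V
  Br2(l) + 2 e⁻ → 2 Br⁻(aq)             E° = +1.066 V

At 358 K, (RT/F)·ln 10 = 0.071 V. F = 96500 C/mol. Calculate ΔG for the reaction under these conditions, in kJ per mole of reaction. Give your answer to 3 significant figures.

−428 kJ/mol

With Br₂/Br⁻ reduced at the cathode, E°cell = +1.066 − (−1.183) = +2.249 V and n = 2.
Q = [Br⁻(aq)]^2·[Mn²⁺(aq)] = 7.02, so log Q = 0.847 and E = +2.249 − (0.071/2)(0.847) = +2.2189 V.
ΔG = −nFE = −(2)(96500)(+2.2189) J/mol = −428 kJ/mol.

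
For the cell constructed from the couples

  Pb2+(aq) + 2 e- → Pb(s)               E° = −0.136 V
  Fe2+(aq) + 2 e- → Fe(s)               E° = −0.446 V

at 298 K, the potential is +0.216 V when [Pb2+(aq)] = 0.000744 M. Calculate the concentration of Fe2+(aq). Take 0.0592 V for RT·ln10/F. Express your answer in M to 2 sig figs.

Pb²⁺/Pb is the cathode (higher E°); E°cell = −0.136 − (−0.446) = +0.310 V with n = 2.
Since E = E° − (0.0592/n)·log Q, log Q = n(E° − E)/0.0592 = 3.176.
The balanced reaction is Pb2+(aq) + Fe(s) → Pb(s) + Fe2+(aq), so Q = [Fe2+(aq)] / [Pb2+(aq)].
Solving for the unknown gives log [Fe2+(aq)] = 0.048, so [Fe2+(aq)] ≈ 1.1 M.

1.1 M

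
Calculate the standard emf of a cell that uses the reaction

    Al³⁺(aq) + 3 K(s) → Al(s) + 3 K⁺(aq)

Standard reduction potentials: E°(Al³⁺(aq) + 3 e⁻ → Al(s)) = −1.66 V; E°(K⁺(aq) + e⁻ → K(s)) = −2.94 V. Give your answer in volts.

+1.28 V

Al³⁺(aq) gains electrons, so the Al³⁺/Al couple is the cathode; the K⁺/K couple is the anode.
E°cell = E°(cathode) − E°(anode) = −1.66 − (−2.94) = +1.28 V.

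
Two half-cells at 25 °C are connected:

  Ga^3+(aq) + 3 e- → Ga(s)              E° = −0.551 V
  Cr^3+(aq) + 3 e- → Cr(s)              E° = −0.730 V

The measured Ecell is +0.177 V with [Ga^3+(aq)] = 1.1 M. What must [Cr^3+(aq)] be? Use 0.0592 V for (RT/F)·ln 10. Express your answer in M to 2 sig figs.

Ga³⁺/Ga is the cathode (higher E°); E°cell = −0.551 − (−0.730) = +0.179 V with n = 3.
Since E = E° − (0.0592/n)·log Q, log Q = n(E° − E)/0.0592 = 0.101.
Balancing electrons gives Ga^3+(aq) + Cr(s) → Ga(s) + Cr^3+(aq); thus Q = [Cr^3+(aq)] / [Ga^3+(aq)].
Solving for the unknown gives log [Cr^3+(aq)] = 0.142, so [Cr^3+(aq)] ≈ 1.4 M.

1.4 M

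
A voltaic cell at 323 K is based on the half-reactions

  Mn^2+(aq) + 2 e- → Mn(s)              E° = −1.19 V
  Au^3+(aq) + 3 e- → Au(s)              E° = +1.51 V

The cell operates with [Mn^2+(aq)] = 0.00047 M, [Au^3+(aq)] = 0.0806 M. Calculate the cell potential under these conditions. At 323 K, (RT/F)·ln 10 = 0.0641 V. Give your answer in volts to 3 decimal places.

Since E°(Au³⁺/Au) > E°(Mn²⁺/Mn), Au³⁺/Au serves as the cathode.
E°cell = +1.51 − (−1.19) = +2.70 V, with n = 6 electrons transferred.
Balancing gives 2 Au^3+(aq) + 3 Mn(s) → 2 Au(s) + 3 Mn^2+(aq); hence Q = [Mn^2+(aq)]^3 / [Au^3+(aq)]^2 = 1.6×10^−8 (log Q = −7.796).
By the Nernst equation, E = +2.70 − (0.0641/6)·(−7.796) = +2.783 V.

+2.783 V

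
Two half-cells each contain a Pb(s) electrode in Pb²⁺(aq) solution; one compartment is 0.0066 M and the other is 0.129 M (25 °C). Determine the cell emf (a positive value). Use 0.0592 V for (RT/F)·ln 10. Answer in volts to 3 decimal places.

0.038 V

For a concentration cell E°cell = 0, since both electrodes use the same couple.
The compartment with the higher Pb²⁺(aq) concentration (0.129 M) acts as the cathode; ions are reduced there and produced at the dilute (0.0066 M) anode.
With n = 2, Ecell = −(0.0592/2)·log([dilute]/[conc]) = −(0.0592/2)·log(0.0066/0.129) = +0.038 V.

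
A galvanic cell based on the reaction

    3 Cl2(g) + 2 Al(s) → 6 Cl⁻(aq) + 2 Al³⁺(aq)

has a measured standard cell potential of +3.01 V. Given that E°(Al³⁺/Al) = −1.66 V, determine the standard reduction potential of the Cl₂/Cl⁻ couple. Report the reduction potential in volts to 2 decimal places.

+1.35 V

In the reaction as written the Cl₂/Cl⁻ couple is reduced (cathode) and Al³⁺/Al is oxidized (anode), so E°cell = E°(Cl₂/Cl⁻) − E°(Al³⁺/Al).
E°(Cl₂/Cl⁻) = E°cell + E°(anode) = +3.01 + (−1.66) = +1.35 V.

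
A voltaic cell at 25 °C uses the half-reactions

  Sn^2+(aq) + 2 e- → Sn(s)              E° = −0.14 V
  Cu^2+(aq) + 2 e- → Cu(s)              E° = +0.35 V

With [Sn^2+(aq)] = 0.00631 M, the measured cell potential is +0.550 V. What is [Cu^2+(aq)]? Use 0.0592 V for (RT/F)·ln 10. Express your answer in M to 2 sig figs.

Cu²⁺/Cu is the cathode (higher E°); E°cell = +0.35 − (−0.14) = +0.49 V with n = 2.
From the Nernst equation, log Q = n(E° − E)/0.0592 = 2·(+0.49 − (+0.550))/0.0592 = −2.027.
For Cu^2+(aq) + Sn(s) → Cu(s) + Sn^2+(aq), the reaction quotient is Q = [Sn^2+(aq)] / [Cu^2+(aq)].
Substituting the known concentrations and solving, log [Cu^2+(aq)] = −0.173 and [Cu^2+(aq)] = 0.67 M.

0.67 M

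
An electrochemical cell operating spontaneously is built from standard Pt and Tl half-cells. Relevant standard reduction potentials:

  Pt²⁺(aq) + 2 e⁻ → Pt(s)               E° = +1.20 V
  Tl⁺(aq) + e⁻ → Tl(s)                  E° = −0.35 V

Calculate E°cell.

The Pt²⁺/Pt couple has the higher E°, so Pt ion is reduced (cathode) and Tl is oxidized (anode).
E°cell = E°(cathode) − E°(anode) = +1.20 − (−0.35) = +1.55 V.

+1.55 V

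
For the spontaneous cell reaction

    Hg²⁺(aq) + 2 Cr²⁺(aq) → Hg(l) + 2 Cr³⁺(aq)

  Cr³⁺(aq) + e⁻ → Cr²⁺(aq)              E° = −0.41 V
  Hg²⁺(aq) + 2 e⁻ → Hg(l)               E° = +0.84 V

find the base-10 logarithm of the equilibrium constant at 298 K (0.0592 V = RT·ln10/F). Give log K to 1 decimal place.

log K = 42.2

The Hg²⁺/Hg couple is reduced (cathode); E°cell = +0.84 − (−0.41) = +1.25 V with n = 2.
At equilibrium E = 0, so log K = nE°cell / 0.0592 = (2)(+1.25) / 0.0592 = 42.2.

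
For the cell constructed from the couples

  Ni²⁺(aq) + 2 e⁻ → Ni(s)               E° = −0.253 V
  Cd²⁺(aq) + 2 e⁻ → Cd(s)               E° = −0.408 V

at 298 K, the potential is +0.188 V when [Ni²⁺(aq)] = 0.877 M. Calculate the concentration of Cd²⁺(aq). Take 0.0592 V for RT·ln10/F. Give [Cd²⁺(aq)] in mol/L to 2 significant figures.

With Ni²⁺/Ni at the cathode and Cd²⁺/Cd at the anode, E°cell = −0.253 − (−0.408) = +0.155 V (n = 2).
From the Nernst equation, log Q = n(E° − E)/0.0592 = 2·(+0.155 − (+0.188))/0.0592 = −1.115.
For Ni²⁺(aq) + Cd(s) → Ni(s) + Cd²⁺(aq), the reaction quotient is Q = [Cd²⁺(aq)] / [Ni²⁺(aq)].
Solving for the unknown gives log [Cd²⁺(aq)] = −1.172, so [Cd²⁺(aq)] ≈ 0.067 M.

0.067 M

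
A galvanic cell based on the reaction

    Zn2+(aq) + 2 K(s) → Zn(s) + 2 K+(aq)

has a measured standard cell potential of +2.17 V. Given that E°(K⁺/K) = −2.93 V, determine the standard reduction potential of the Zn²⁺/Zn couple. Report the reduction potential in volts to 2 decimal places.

−0.76 V

In the reaction as written the Zn²⁺/Zn couple is reduced (cathode) and K⁺/K is oxidized (anode), so E°cell = E°(Zn²⁺/Zn) − E°(K⁺/K).
E°(Zn²⁺/Zn) = E°cell + E°(anode) = +2.17 + (−2.93) = −0.76 V.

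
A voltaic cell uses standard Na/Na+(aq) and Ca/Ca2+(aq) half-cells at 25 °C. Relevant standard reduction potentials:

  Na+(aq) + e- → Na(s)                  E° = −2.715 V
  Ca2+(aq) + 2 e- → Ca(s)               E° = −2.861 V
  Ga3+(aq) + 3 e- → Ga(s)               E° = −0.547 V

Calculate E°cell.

+0.146 V

Of the two couples in this cell, the one with the more positive reduction potential is reduced at the cathode: here that is Na⁺/Na (−2.715 V); Ca²⁺/Ca (−2.861 V) is the anode.
E°cell = E°(cathode) − E°(anode) = −2.715 − (−2.861) = +0.146 V.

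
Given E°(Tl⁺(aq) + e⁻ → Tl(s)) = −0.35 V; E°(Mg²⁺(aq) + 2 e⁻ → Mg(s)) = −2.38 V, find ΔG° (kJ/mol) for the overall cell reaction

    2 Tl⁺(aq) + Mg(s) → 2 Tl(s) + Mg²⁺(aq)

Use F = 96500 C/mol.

−392 kJ/mol

In the reaction as written Tl⁺(aq) is reduced, so the Tl⁺/Tl couple is the cathode and Mg²⁺/Mg is the anode.
E°cell = −0.35 − (−2.38) = +2.03 V; balancing electrons gives n = 2.
ΔG° = −nFE°cell = −(2)(96500)(+2.03) J/mol = −392 kJ/mol.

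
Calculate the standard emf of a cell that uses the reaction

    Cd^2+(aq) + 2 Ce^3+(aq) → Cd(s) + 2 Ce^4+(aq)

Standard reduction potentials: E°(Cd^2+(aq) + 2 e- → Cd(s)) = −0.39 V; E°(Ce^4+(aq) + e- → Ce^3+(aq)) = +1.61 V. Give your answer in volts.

−2.00 V

Cd^2+(aq) gains electrons, so the Cd²⁺/Cd couple is the cathode; the Ce⁴⁺/Ce³⁺ couple is the anode.
E°cell = E°(cathode) − E°(anode) = −0.39 − (+1.61) = −2.00 V.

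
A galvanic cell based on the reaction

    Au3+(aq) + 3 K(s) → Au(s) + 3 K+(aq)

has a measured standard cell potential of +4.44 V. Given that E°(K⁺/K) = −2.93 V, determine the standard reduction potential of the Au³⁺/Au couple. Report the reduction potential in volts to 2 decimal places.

In the reaction as written the Au³⁺/Au couple is reduced (cathode) and K⁺/K is oxidized (anode), so E°cell = E°(Au³⁺/Au) − E°(K⁺/K).
E°(Au³⁺/Au) = E°cell + E°(anode) = +4.44 + (−2.93) = +1.51 V.

+1.51 V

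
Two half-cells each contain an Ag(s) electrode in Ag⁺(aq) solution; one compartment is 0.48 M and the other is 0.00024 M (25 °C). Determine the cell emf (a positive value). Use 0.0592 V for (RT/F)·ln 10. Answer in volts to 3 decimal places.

0.195 V

For a concentration cell E°cell = 0, since both electrodes use the same couple.
The compartment with the higher Ag⁺(aq) concentration (0.48 M) acts as the cathode; ions are reduced there and produced at the dilute (0.00024 M) anode.
With n = 1, Ecell = −(0.0592/1)·log([dilute]/[conc]) = −(0.0592/1)·log(0.00024/0.48) = +0.195 V.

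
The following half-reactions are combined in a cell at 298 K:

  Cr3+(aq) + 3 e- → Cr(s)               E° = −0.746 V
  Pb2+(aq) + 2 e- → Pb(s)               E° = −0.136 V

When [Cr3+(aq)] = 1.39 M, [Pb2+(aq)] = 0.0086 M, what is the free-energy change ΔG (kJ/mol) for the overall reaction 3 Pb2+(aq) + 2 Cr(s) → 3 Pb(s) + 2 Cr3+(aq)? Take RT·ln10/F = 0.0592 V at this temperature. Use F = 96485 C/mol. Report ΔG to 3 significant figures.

With Pb²⁺/Pb reduced at the cathode, E°cell = −0.136 − (−0.746) = +0.610 V and n = 6.
Here Q = [Cr3+(aq)]^2 / [Pb2+(aq)]^3 = 3.04×10^6 (log Q = 6.483), giving E = +0.610 − (0.0592/6)·(6.483) = +0.5460 V.
ΔG = −nFE = −(6)(96485)(+0.5460) J/mol = −316 kJ/mol.

−316 kJ/mol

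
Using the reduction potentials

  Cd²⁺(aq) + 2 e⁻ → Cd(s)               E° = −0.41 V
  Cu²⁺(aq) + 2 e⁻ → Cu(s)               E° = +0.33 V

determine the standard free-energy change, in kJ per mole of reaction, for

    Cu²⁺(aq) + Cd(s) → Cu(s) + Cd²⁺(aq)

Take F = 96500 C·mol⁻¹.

−143 kJ/mol

In the reaction as written Cu²⁺(aq) is reduced, so the Cu²⁺/Cu couple is the cathode and Cd²⁺/Cd is the anode.
E°cell = +0.33 − (−0.41) = +0.74 V; balancing electrons gives n = 2.
ΔG° = −nFE°cell = −(2)(96500)(+0.74) J/mol = −143 kJ/mol.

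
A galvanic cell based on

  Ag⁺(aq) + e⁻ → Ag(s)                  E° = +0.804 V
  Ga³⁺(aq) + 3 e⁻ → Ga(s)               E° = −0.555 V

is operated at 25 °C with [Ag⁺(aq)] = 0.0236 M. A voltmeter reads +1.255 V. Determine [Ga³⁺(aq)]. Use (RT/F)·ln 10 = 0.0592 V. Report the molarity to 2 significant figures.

Ag⁺/Ag is the cathode (higher E°); E°cell = +0.804 − (−0.555) = +1.359 V with n = 3.
Rearranging E = E° − (0.0592/n)·log Q gives log Q = 3(+1.359 − (+1.255))/0.0592 = 5.270.
The balanced reaction is 3 Ag⁺(aq) + Ga(s) → 3 Ag(s) + Ga³⁺(aq), so Q = [Ga³⁺(aq)] / [Ag⁺(aq)]^3.
Isolating [Ga³⁺(aq)] in Q = 10^{5.270} yields log [Ga³⁺(aq)] = 0.389, i.e. 2.4 M.

2.4 M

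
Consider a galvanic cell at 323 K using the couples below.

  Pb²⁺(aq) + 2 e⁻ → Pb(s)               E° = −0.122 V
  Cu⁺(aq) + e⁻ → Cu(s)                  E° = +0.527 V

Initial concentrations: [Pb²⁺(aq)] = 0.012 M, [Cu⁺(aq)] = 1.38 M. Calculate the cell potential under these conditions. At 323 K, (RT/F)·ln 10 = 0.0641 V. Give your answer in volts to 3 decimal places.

+0.720 V

The Cu⁺/Cu couple has the more positive E°, so it is the cathode; Pb²⁺/Pb is the anode.
The standard potential is +0.527 − (−0.122) = +0.649 V and the balanced reaction transfers n = 2 electrons.
The balanced reaction is 2 Cu⁺(aq) + Pb(s) → 2 Cu(s) + Pb²⁺(aq), so Q = [Pb²⁺(aq)] / [Cu⁺(aq)]^2 = 0.0063 and log Q = −2.201.
Applying E = E° − (RT ln10/nF)·log Q gives +0.649 − (0.0641/2)(−2.201) = +0.720 V.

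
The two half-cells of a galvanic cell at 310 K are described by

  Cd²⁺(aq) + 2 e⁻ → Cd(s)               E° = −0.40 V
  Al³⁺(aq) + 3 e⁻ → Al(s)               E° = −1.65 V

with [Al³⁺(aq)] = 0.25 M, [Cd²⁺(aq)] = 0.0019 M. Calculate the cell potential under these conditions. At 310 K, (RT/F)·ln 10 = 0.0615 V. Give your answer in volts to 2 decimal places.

+1.18 V

The Cd²⁺/Cd couple has the more positive E°, so it is the cathode; Al³⁺/Al is the anode.
E°cell = −0.40 − (−1.65) = +1.25 V, with n = 6 electrons transferred.
The balanced reaction is 3 Cd²⁺(aq) + 2 Al(s) → 3 Cd(s) + 2 Al³⁺(aq), so Q = [Al³⁺(aq)]^2 / [Cd²⁺(aq)]^3 = 9.11×10^6 and log Q = 6.960.
Applying E = E° − (RT ln10/nF)·log Q gives +1.25 − (0.0615/6)(6.960) = +1.18 V.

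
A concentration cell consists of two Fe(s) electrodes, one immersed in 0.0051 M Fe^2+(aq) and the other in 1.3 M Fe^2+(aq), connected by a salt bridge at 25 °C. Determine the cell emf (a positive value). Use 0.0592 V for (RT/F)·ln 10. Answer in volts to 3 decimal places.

0.071 V

For a concentration cell E°cell = 0, since both electrodes use the same couple.
The compartment with the higher Fe^2+(aq) concentration (1.3 M) acts as the cathode; ions are reduced there and produced at the dilute (0.0051 M) anode.
With n = 2, Ecell = −(0.0592/2)·log([dilute]/[conc]) = −(0.0592/2)·log(0.0051/1.3) = +0.071 V.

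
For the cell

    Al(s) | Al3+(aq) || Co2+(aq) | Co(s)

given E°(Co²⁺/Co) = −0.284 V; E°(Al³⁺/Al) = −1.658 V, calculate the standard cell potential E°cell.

By convention the left-hand electrode in cell notation is the anode (oxidation) and the right-hand electrode is the cathode (reduction).
E°cell = E°(right) − E°(left) = −0.284 − (−1.658) = +1.374 V.

+1.374 V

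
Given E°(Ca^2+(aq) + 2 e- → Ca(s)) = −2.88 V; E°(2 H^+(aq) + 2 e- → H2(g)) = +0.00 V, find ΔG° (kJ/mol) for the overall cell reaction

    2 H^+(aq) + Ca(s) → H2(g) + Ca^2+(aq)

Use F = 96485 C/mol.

−556 kJ/mol

In the reaction as written H^+(aq) is reduced, so the 2H⁺/H₂ couple is the cathode and Ca²⁺/Ca is the anode.
E°cell = +0.00 − (−2.88) = +2.88 V; balancing electrons gives n = 2.
ΔG° = −nFE°cell = −(2)(96485)(+2.88) J/mol = −556 kJ/mol.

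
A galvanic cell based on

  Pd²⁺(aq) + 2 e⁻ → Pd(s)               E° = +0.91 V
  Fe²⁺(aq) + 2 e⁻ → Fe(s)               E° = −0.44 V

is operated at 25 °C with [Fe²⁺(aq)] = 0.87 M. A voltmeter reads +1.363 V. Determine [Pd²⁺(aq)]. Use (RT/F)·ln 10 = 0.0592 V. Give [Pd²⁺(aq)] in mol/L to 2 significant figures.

2.4 M

The Pd²⁺/Pd couple has the larger reduction potential, so it is the cathode: E°cell = +0.91 − (−0.44) = +1.35 V and n = 2.
From the Nernst equation, log Q = n(E° − E)/0.0592 = 2·(+1.35 − (+1.363))/0.0592 = −0.439.
Balancing electrons gives Pd²⁺(aq) + Fe(s) → Pd(s) + Fe²⁺(aq); thus Q = [Fe²⁺(aq)] / [Pd²⁺(aq)].
Solving for the unknown gives log [Pd²⁺(aq)] = 0.379, so [Pd²⁺(aq)] ≈ 2.4 M.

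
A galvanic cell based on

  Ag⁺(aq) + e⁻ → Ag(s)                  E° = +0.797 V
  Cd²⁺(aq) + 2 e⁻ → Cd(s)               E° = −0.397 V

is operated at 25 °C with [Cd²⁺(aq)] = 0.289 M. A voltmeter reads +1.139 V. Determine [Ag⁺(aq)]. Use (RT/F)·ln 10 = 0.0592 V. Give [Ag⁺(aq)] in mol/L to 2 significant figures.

Ag⁺/Ag is the cathode (higher E°); E°cell = +0.797 − (−0.397) = +1.194 V with n = 2.
From the Nernst equation, log Q = n(E° − E)/0.0592 = 2·(+1.194 − (+1.139))/0.0592 = 1.858.
For 2 Ag⁺(aq) + Cd(s) → 2 Ag(s) + Cd²⁺(aq), the reaction quotient is Q = [Cd²⁺(aq)] / [Ag⁺(aq)]^2.
Solving for the unknown gives log [Ag⁺(aq)] = −1.199, so [Ag⁺(aq)] ≈ 0.063 M.

0.063 M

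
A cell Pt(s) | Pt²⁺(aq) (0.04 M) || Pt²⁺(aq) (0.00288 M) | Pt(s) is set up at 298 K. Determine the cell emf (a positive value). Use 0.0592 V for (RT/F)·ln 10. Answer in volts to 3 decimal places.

0.034 V

For a concentration cell E°cell = 0, since both electrodes use the same couple.
The compartment with the higher Pt²⁺(aq) concentration (0.04 M) acts as the cathode; ions are reduced there and produced at the dilute (0.00288 M) anode.
With n = 2, Ecell = −(0.0592/2)·log([dilute]/[conc]) = −(0.0592/2)·log(0.00288/0.04) = +0.034 V.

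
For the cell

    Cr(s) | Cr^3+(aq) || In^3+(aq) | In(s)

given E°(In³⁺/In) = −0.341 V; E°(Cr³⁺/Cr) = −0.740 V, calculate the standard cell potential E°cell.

By convention the left-hand electrode in cell notation is the anode (oxidation) and the right-hand electrode is the cathode (reduction).
E°cell = E°(right) − E°(left) = −0.341 − (−0.740) = +0.399 V.

+0.399 V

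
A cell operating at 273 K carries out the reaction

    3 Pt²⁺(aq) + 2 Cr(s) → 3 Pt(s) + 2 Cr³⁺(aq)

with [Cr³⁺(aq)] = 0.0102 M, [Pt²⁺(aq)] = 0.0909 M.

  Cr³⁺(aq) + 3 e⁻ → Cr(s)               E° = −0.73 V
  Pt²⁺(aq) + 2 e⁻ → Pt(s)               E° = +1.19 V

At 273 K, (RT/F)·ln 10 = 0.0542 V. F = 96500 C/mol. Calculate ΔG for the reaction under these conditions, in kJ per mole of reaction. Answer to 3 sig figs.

−1120 kJ/mol

The standard cell potential is +1.19 − (−0.73) = +1.92 V, with n = 6 electrons in the balanced equation.
Here Q = [Cr³⁺(aq)]^2 / [Pt²⁺(aq)]^3 = 0.139 (log Q = −0.858), giving E = +1.92 − (0.0542/6)·(−0.858) = +1.9278 V.
Then ΔG = −nFE = −6 × 96500 × +1.9278 J/mol = −1120 kJ/mol.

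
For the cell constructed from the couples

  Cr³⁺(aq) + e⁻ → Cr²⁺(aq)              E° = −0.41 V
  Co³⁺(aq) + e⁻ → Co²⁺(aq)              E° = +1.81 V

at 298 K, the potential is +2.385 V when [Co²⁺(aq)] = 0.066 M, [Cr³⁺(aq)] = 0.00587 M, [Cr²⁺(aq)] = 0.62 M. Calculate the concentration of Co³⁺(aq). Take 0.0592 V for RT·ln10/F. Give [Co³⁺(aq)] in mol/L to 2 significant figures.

0.38 M

With Co³⁺/Co²⁺ at the cathode and Cr³⁺/Cr²⁺ at the anode, E°cell = +1.81 − (−0.41) = +2.22 V (n = 1).
From the Nernst equation, log Q = n(E° − E)/0.0592 = 1·(+2.22 − (+2.385))/0.0592 = −2.787.
Balancing electrons gives Co³⁺(aq) + Cr²⁺(aq) → Co²⁺(aq) + Cr³⁺(aq); thus Q = ([Co²⁺(aq)]·[Cr³⁺(aq)]) / ([Co³⁺(aq)]·[Cr²⁺(aq)]).
Solving for the unknown gives log [Co³⁺(aq)] = −0.417, so [Co³⁺(aq)] ≈ 0.38 M.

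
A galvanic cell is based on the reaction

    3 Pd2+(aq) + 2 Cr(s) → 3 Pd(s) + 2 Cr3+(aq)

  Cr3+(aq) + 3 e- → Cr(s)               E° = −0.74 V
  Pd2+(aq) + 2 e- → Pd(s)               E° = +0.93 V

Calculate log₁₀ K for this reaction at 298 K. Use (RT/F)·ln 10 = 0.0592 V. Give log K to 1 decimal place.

log K = 169.3

The Pd²⁺/Pd couple is reduced (cathode); E°cell = +0.93 − (−0.74) = +1.67 V with n = 6.
At equilibrium E = 0, so log K = nE°cell / 0.0592 = (6)(+1.67) / 0.0592 = 169.3.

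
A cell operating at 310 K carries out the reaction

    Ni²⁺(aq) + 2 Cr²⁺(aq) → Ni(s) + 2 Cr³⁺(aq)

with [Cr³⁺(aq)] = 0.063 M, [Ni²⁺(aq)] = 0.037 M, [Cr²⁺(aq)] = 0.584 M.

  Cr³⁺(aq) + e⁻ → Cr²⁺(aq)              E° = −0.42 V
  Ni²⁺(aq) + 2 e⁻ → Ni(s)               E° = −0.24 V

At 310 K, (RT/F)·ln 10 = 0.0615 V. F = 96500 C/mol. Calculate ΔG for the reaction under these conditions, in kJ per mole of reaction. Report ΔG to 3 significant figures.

The standard cell potential is −0.24 − (−0.42) = +0.18 V, with n = 2 electrons in the balanced equation.
Q = [Cr³⁺(aq)]^2 / ([Ni²⁺(aq)]·[Cr²⁺(aq)]^2) = 0.315, so log Q = −0.502 and E = +0.18 − (0.0615/2)(−0.502) = +0.1954 V.
Then ΔG = −nFE = −2 × 96500 × +0.1954 J/mol = −37.7 kJ/mol.

−37.7 kJ/mol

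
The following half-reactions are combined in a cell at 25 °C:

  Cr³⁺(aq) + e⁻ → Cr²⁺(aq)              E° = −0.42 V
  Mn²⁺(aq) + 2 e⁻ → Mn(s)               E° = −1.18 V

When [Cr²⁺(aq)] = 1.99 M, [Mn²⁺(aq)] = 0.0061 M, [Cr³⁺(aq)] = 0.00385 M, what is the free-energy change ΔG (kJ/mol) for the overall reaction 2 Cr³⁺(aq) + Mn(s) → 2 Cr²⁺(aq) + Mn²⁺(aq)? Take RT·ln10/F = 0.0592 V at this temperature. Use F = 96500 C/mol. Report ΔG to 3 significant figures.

With Cr³⁺/Cr²⁺ reduced at the cathode, E°cell = −0.42 − (−1.18) = +0.76 V and n = 2.
Here Q = ([Cr²⁺(aq)]^2·[Mn²⁺(aq)]) / [Cr³⁺(aq)]^2 = 1.63×10^3 (log Q = 3.212), giving E = +0.76 − (0.0592/2)·(3.212) = +0.6649 V.
Then ΔG = −nFE = −2 × 96500 × +0.6649 J/mol = −128 kJ/mol.

−128 kJ/mol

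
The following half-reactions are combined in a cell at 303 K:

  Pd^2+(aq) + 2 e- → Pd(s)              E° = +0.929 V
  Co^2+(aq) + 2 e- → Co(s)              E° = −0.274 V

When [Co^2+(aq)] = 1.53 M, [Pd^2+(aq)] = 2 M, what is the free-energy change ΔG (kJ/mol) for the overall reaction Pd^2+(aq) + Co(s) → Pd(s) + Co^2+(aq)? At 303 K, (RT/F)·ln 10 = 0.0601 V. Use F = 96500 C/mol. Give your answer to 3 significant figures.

E°cell = +0.929 − (−0.274) = +1.203 V; the balanced reaction transfers n = 2 electrons.
The reaction quotient is [Co^2+(aq)] / [Pd^2+(aq)] = 0.765; by Nernst, E = +1.203 − (0.0601/2)(−0.116) = +1.2065 V.
Then ΔG = −nFE = −2 × 96500 × +1.2065 J/mol = −233 kJ/mol.

−233 kJ/mol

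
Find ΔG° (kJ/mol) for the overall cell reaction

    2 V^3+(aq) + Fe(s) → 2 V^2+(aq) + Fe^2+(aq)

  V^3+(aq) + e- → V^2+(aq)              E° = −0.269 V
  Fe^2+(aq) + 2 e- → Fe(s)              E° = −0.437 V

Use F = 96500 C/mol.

In the reaction as written V^3+(aq) is reduced, so the V³⁺/V²⁺ couple is the cathode and Fe²⁺/Fe is the anode.
E°cell = −0.269 − (−0.437) = +0.168 V; balancing electrons gives n = 2.
ΔG° = −nFE°cell = −(2)(96500)(+0.168) J/mol = −32.4 kJ/mol.

−32.4 kJ/mol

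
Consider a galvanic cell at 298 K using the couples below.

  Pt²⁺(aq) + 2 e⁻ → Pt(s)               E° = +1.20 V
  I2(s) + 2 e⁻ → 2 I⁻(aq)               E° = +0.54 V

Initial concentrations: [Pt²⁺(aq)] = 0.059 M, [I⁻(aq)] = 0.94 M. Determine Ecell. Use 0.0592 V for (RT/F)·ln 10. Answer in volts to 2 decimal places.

+0.62 V

Since E°(Pt²⁺/Pt) > E°(I₂/I⁻), Pt²⁺/Pt serves as the cathode.
E°cell = E°cat − E°an = +1.20 − (+0.54) = +0.66 V; n = 2.
The balanced reaction is Pt²⁺(aq) + 2 I⁻(aq) → Pt(s) + I2(s), so Q = 1 / ([Pt²⁺(aq)]·[I⁻(aq)]^2) = 19.2 and log Q = 1.283.
By the Nernst equation, E = +0.66 − (0.0592/2)·(1.283) = +0.62 V.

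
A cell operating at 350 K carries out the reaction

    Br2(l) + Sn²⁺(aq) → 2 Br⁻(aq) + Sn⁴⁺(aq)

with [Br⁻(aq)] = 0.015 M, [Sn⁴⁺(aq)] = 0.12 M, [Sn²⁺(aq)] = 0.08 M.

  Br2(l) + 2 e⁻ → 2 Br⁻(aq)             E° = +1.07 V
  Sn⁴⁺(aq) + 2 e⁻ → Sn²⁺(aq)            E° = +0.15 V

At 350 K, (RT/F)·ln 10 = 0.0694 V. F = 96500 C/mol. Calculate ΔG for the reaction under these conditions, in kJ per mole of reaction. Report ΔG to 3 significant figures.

With Br₂/Br⁻ reduced at the cathode, E°cell = +1.07 − (+0.15) = +0.92 V and n = 2.
Q = ([Br⁻(aq)]^2·[Sn⁴⁺(aq)]) / [Sn²⁺(aq)] = 0.000337, so log Q = −3.472 and E = +0.92 − (0.0694/2)(−3.472) = +1.0405 V.
Finally ΔG = −nFE = −(2)(96500 C/mol)(+1.0405 V) = −201 kJ/mol.

−201 kJ/mol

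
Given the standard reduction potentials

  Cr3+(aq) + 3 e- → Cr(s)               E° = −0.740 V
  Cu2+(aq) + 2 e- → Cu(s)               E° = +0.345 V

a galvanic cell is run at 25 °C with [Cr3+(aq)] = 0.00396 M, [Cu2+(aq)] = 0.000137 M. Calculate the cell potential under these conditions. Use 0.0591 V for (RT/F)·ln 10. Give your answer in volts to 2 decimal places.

+1.02 V

Since E°(Cu²⁺/Cu) > E°(Cr³⁺/Cr), Cu²⁺/Cu serves as the cathode.
E°cell = E°cat − E°an = +0.345 − (−0.740) = +1.085 V; n = 6.
Balancing gives 3 Cu2+(aq) + 2 Cr(s) → 3 Cu(s) + 2 Cr3+(aq); hence Q = [Cr3+(aq)]^2 / [Cu2+(aq)]^3 = 6.1×10^6 (log Q = 6.785).
E = E° − (0.0591/n)·log Q = +1.085 − (0.0591/6)(6.785) = +1.02 V.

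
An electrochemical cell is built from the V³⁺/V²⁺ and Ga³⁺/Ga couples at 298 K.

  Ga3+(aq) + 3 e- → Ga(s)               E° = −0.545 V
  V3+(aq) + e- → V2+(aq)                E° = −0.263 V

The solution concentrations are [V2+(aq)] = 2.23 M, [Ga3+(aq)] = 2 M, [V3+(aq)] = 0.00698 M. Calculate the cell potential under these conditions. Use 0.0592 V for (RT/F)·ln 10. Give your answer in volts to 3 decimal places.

+0.128 V

The V³⁺/V²⁺ couple has the more positive E°, so it is the cathode; Ga³⁺/Ga is the anode.
E°cell = E°cat − E°an = −0.263 − (−0.545) = +0.282 V; n = 3.
The balanced reaction is 3 V3+(aq) + Ga(s) → 3 V2+(aq) + Ga3+(aq), so Q = ([V2+(aq)]^3·[Ga3+(aq)]) / [V3+(aq)]^3 = 6.52×10^7 and log Q = 7.814.
E = E° − (0.0592/n)·log Q = +0.282 − (0.0592/3)(7.814) = +0.128 V.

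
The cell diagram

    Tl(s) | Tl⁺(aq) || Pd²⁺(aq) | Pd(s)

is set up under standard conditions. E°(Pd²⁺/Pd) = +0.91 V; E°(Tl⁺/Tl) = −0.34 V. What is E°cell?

+1.25 V

By convention the left-hand electrode in cell notation is the anode (oxidation) and the right-hand electrode is the cathode (reduction).
E°cell = E°(right) − E°(left) = +0.91 − (−0.34) = +1.25 V.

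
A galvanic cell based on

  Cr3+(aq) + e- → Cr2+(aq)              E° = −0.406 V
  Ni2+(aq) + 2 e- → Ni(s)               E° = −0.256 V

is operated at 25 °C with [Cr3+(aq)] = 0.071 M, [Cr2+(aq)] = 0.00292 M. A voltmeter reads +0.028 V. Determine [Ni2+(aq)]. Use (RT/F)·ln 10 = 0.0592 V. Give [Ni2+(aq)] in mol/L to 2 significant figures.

0.045 M

With Ni²⁺/Ni at the cathode and Cr³⁺/Cr²⁺ at the anode, E°cell = −0.256 − (−0.406) = +0.150 V (n = 2).
Rearranging E = E° − (0.0592/n)·log Q gives log Q = 2(+0.150 − (+0.028))/0.0592 = 4.122.
For Ni2+(aq) + 2 Cr2+(aq) → Ni(s) + 2 Cr3+(aq), the reaction quotient is Q = [Cr3+(aq)]^2 / ([Ni2+(aq)]·[Cr2+(aq)]^2).
Solving for the unknown gives log [Ni2+(aq)] = −1.350, so [Ni2+(aq)] ≈ 0.045 M.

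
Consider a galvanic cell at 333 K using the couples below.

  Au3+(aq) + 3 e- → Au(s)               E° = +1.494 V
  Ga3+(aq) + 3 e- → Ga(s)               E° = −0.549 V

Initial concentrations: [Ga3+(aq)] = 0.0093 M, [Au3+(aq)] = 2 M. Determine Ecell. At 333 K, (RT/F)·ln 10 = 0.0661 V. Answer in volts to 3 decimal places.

+2.094 V

Since E°(Au³⁺/Au) > E°(Ga³⁺/Ga), Au³⁺/Au serves as the cathode.
E°cell = E°cat − E°an = +1.494 − (−0.549) = +2.043 V; n = 3.
Balancing gives Au3+(aq) + Ga(s) → Au(s) + Ga3+(aq); hence Q = [Ga3+(aq)] / [Au3+(aq)] = 0.00465 (log Q = −2.333).
Applying E = E° − (RT ln10/nF)·log Q gives +2.043 − (0.0661/3)(−2.333) = +2.094 V.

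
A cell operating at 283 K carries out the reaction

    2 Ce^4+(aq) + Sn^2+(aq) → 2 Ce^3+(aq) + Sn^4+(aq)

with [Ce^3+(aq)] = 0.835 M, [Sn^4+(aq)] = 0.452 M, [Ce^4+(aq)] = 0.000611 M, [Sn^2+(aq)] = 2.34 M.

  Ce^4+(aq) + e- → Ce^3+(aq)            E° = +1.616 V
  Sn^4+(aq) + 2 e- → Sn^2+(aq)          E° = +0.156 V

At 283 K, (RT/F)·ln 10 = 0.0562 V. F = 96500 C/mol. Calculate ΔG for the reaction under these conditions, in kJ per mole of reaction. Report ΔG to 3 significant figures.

The standard cell potential is +1.616 − (+0.156) = +1.460 V, with n = 2 electrons in the balanced equation.
The reaction quotient is ([Ce^3+(aq)]^2·[Sn^4+(aq)]) / ([Ce^4+(aq)]^2·[Sn^2+(aq)]) = 3.61×10^5; by Nernst, E = +1.460 − (0.0562/2)(5.557) = +1.3038 V.
ΔG = −nFE = −(2)(96500)(+1.3038) J/mol = −252 kJ/mol.

−252 kJ/mol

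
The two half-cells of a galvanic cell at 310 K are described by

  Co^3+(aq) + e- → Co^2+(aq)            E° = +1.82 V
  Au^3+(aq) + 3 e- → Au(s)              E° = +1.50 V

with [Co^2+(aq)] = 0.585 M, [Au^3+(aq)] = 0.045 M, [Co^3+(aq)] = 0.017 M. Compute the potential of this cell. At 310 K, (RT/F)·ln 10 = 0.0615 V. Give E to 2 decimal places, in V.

+0.25 V

Since E°(Co³⁺/Co²⁺) > E°(Au³⁺/Au), Co³⁺/Co²⁺ serves as the cathode.
E°cell = +1.82 − (+1.50) = +0.32 V, with n = 3 electrons transferred.
The balanced reaction is 3 Co^3+(aq) + Au(s) → 3 Co^2+(aq) + Au^3+(aq), so Q = ([Co^2+(aq)]^3·[Au^3+(aq)]) / [Co^3+(aq)]^3 = 1.83×10^3 and log Q = 3.263.
By the Nernst equation, E = +0.32 − (0.0615/3)·(3.263) = +0.25 V.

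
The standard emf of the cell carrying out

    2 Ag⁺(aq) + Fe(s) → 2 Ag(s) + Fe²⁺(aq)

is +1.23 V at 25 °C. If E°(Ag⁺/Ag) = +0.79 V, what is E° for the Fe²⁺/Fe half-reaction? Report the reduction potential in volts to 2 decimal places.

−0.44 V

In the reaction as written the Ag⁺/Ag couple is reduced (cathode) and Fe²⁺/Fe is oxidized (anode), so E°cell = E°(Ag⁺/Ag) − E°(Fe²⁺/Fe).
E°(Fe²⁺/Fe) = E°(cathode) − E°cell = +0.79 − (+1.23) = −0.44 V.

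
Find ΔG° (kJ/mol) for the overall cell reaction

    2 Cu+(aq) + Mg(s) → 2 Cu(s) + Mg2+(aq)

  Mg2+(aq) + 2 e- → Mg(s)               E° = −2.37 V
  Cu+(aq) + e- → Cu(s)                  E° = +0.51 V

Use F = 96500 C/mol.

In the reaction as written Cu+(aq) is reduced, so the Cu⁺/Cu couple is the cathode and Mg²⁺/Mg is the anode.
E°cell = +0.51 − (−2.37) = +2.88 V; balancing electrons gives n = 2.
ΔG° = −nFE°cell = −(2)(96500)(+2.88) J/mol = −556 kJ/mol.

−556 kJ/mol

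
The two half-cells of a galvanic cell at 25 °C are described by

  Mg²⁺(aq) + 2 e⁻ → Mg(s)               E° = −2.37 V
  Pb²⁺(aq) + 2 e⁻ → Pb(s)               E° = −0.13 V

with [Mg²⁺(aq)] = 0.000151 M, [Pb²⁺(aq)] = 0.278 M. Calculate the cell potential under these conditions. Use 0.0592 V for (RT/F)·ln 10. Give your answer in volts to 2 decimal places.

+2.34 V

Pb²⁺/Pb is reduced (cathode, E° = −0.13 V) and Mg²⁺/Mg is oxidized (anode).
The standard potential is −0.13 − (−2.37) = +2.24 V and the balanced reaction transfers n = 2 electrons.
The balanced reaction is Pb²⁺(aq) + Mg(s) → Pb(s) + Mg²⁺(aq), so Q = [Mg²⁺(aq)] / [Pb²⁺(aq)] = 0.000543 and log Q = −3.265.
By the Nernst equation, E = +2.24 − (0.0592/2)·(−3.265) = +2.34 V.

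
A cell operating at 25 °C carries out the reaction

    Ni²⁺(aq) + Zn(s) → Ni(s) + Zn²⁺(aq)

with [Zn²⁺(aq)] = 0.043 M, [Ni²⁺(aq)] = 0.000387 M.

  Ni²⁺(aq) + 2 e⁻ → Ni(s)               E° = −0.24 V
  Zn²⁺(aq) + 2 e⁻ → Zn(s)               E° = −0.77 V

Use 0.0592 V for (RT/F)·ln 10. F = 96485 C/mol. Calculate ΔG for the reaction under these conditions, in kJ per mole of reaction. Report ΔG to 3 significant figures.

The standard cell potential is −0.24 − (−0.77) = +0.53 V, with n = 2 electrons in the balanced equation.
Q = [Zn²⁺(aq)] / [Ni²⁺(aq)] = 111, so log Q = 2.046 and E = +0.53 − (0.0592/2)(2.046) = +0.4694 V.
Finally ΔG = −nFE = −(2)(96485 C/mol)(+0.4694 V) = −90.6 kJ/mol.

−90.6 kJ/mol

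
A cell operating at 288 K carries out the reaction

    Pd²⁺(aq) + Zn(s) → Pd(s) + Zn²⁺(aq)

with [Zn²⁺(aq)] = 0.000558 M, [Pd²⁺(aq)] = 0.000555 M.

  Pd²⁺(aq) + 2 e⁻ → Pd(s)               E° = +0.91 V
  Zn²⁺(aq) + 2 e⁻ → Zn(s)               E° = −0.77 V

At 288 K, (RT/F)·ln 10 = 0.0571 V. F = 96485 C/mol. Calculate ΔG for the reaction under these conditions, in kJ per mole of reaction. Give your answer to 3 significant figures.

With Pd²⁺/Pd reduced at the cathode, E°cell = +0.91 − (−0.77) = +1.68 V and n = 2.
Here Q = [Zn²⁺(aq)] / [Pd²⁺(aq)] = 1.01 (log Q = 0.002), giving E = +1.68 − (0.0571/2)·(0.002) = +1.6799 V.
Then ΔG = −nFE = −2 × 96485 × +1.6799 J/mol = −324 kJ/mol.

−324 kJ/mol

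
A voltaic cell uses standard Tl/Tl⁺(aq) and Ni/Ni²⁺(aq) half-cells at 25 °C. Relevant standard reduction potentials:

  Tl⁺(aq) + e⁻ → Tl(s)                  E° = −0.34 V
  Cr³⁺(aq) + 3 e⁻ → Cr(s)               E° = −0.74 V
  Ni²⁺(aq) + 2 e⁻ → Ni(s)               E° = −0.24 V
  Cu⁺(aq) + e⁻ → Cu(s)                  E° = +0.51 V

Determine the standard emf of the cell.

The Ni²⁺/Ni couple has the higher E°, so Ni ion is reduced (cathode) and Tl is oxidized (anode).
E°cell = E°(cathode) − E°(anode) = −0.24 − (−0.34) = +0.10 V.

+0.10 V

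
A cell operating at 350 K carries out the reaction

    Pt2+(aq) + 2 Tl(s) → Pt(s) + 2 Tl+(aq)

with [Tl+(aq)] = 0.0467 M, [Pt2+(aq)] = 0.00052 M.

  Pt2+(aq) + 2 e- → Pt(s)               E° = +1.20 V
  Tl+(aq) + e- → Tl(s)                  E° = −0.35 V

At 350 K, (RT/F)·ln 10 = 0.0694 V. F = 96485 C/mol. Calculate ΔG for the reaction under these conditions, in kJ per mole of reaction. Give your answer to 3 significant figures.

−295 kJ/mol

With Pt²⁺/Pt reduced at the cathode, E°cell = +1.20 − (−0.35) = +1.55 V and n = 2.
Here Q = [Tl+(aq)]^2 / [Pt2+(aq)] = 4.19 (log Q = 0.623), giving E = +1.55 − (0.0694/2)·(0.623) = +1.5284 V.
Finally ΔG = −nFE = −(2)(96485 C/mol)(+1.5284 V) = −295 kJ/mol.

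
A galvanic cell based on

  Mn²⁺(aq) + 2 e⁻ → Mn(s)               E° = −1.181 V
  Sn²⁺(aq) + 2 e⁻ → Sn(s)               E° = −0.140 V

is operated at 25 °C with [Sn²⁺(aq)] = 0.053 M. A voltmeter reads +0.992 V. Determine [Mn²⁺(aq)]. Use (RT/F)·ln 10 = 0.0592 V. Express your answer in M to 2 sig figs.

2.4 M

Sn²⁺/Sn is the cathode (higher E°); E°cell = −0.140 − (−1.181) = +1.041 V with n = 2.
Since E = E° − (0.0592/n)·log Q, log Q = n(E° − E)/0.0592 = 1.655.
Balancing electrons gives Sn²⁺(aq) + Mn(s) → Sn(s) + Mn²⁺(aq); thus Q = [Mn²⁺(aq)] / [Sn²⁺(aq)].
Isolating [Mn²⁺(aq)] in Q = 10^{1.655} yields log [Mn²⁺(aq)] = 0.379, i.e. 2.4 M.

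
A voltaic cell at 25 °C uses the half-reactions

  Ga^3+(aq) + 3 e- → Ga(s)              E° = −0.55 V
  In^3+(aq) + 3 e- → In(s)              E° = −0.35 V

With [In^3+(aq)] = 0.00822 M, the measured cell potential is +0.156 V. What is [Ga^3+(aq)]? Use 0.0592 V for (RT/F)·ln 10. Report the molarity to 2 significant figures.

1.4 M

In³⁺/In is the cathode (higher E°); E°cell = −0.35 − (−0.55) = +0.20 V with n = 3.
Rearranging E = E° − (0.0592/n)·log Q gives log Q = 3(+0.20 − (+0.156))/0.0592 = 2.230.
The balanced reaction is In^3+(aq) + Ga(s) → In(s) + Ga^3+(aq), so Q = [Ga^3+(aq)] / [In^3+(aq)].
Substituting the known concentrations and solving, log [Ga^3+(aq)] = 0.145 and [Ga^3+(aq)] = 1.4 M.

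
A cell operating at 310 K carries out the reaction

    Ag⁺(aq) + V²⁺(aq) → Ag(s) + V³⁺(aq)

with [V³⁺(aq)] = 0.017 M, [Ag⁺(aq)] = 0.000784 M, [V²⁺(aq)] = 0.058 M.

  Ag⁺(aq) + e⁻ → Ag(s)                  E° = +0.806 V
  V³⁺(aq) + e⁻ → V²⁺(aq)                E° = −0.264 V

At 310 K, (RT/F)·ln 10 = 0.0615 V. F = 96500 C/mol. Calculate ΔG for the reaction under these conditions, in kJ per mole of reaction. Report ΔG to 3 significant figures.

E°cell = +0.806 − (−0.264) = +1.070 V; the balanced reaction transfers n = 1 electron.
Here Q = [V³⁺(aq)] / ([Ag⁺(aq)]·[V²⁺(aq)]) = 374 (log Q = 2.573), giving E = +1.070 − (0.0615/1)·(2.573) = +0.9118 V.
Then ΔG = −nFE = −1 × 96500 × +0.9118 J/mol = −88.0 kJ/mol.

−88.0 kJ/mol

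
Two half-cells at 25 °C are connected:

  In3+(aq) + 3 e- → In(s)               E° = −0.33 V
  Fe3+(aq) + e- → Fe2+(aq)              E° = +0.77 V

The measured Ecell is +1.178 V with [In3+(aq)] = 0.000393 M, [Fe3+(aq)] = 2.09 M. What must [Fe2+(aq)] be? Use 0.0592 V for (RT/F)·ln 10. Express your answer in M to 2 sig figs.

1.4 M

Fe³⁺/Fe²⁺ is the cathode (higher E°); E°cell = +0.77 − (−0.33) = +1.10 V with n = 3.
From the Nernst equation, log Q = n(E° − E)/0.0592 = 3·(+1.10 − (+1.178))/0.0592 = −3.953.
The balanced reaction is 3 Fe3+(aq) + In(s) → 3 Fe2+(aq) + In3+(aq), so Q = ([Fe2+(aq)]^3·[In3+(aq)]) / [Fe3+(aq)]^3.
Substituting the known concentrations and solving, log [Fe2+(aq)] = 0.138 and [Fe2+(aq)] = 1.4 M.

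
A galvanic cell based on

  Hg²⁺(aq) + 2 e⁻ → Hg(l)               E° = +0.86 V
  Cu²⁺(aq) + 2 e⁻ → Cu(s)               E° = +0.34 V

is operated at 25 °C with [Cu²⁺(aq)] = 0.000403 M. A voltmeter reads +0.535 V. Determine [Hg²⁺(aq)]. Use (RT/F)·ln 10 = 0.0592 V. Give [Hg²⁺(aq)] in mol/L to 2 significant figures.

0.0013 M

Hg²⁺/Hg is the cathode (higher E°); E°cell = +0.86 − (+0.34) = +0.52 V with n = 2.
From the Nernst equation, log Q = n(E° − E)/0.0592 = 2·(+0.52 − (+0.535))/0.0592 = −0.507.
The balanced reaction is Hg²⁺(aq) + Cu(s) → Hg(l) + Cu²⁺(aq), so Q = [Cu²⁺(aq)] / [Hg²⁺(aq)].
Substituting the known concentrations and solving, log [Hg²⁺(aq)] = −2.888 and [Hg²⁺(aq)] = 0.0013 M.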